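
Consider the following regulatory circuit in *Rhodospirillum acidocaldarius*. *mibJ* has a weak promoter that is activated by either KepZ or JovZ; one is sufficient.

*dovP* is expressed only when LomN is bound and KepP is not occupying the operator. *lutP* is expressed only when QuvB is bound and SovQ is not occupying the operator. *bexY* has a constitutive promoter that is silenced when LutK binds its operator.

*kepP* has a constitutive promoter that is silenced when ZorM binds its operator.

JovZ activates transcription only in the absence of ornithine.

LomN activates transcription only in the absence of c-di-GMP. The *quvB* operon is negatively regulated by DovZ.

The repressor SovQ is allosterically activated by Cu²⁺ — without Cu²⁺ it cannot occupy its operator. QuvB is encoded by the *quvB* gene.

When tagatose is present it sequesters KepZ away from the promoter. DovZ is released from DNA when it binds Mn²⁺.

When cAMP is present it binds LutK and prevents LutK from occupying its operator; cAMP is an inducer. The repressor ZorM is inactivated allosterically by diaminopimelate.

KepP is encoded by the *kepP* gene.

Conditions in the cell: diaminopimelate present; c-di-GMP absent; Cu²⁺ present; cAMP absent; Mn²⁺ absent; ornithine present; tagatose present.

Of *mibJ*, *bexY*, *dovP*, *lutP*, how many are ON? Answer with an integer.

0

Tagatose is present, so KepZ is inactive.
Ornithine is present, so JovZ is inactive.
No activator is available at the *mibJ* promoter, so *mibJ* is not transcribed.
→ *mibJ* is OFF.
cAMP is absent, so LutK is active.
With repressor LutK bound, *bexY* is not transcribed.
→ *bexY* is OFF.
c-di-GMP is absent, so LomN is active.
Diaminopimelate is present, so ZorM is inactive.
With no repressor bound, *kepP* is transcribed.
So KepP is produced and active.
With repressor KepP bound, *dovP* is not transcribed.
→ *dovP* is OFF.
Mn²⁺ is absent, so DovZ is active.
With repressor DovZ bound, *quvB* is not transcribed.
So QuvB is not produced.
Cu²⁺ is present, so SovQ is active.
With repressor SovQ bound, *lutP* is not transcribed.
→ *lutP* is OFF.
0 of the 4 genes are transcribed.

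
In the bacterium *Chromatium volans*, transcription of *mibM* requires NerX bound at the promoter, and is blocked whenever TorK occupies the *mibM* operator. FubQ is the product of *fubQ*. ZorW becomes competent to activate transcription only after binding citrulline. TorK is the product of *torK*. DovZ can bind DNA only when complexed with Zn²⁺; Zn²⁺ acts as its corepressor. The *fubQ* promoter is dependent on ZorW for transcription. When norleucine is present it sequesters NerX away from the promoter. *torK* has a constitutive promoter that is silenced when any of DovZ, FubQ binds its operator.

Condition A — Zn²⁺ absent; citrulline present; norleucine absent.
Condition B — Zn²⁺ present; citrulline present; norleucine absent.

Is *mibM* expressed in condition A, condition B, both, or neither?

both

Condition A:
Zn²⁺ is absent, so DovZ is inactive.
Citrulline is present, so ZorW is active.
No repressor is bound and ZorW is active, so *fubQ* is transcribed.
So FubQ is produced and active.
With repressor FubQ bound, *torK* is not transcribed.
So TorK is not produced.
Norleucine is absent, so NerX is active.
No repressor is bound and NerX is active, so *mibM* is transcribed.
→ *mibM* is ON in A.
Condition B:
Zn²⁺ is present, so DovZ is active.
Citrulline is present, so ZorW is active.
No repressor is bound and ZorW is active, so *fubQ* is transcribed.
So FubQ is produced and active.
With repressor DovZ bound, *torK* is not transcribed.
So TorK is not produced.
Norleucine is absent, so NerX is active.
No repressor is bound and NerX is active, so *mibM* is transcribed.
→ *mibM* is ON in B.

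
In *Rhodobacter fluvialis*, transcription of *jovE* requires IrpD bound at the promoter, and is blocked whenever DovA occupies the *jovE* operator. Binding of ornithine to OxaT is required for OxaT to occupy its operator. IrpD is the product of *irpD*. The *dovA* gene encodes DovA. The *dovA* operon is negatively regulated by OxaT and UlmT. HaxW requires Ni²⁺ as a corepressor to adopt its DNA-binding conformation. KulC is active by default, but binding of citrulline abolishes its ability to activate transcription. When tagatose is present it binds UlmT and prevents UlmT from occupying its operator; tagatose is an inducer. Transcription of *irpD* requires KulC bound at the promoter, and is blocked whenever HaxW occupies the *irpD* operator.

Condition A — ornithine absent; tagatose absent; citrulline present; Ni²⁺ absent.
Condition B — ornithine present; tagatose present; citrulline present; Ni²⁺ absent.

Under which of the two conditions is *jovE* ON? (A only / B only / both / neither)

neither

Condition A:
Ornithine is absent, so OxaT is inactive.
Tagatose is absent, so UlmT is active.
With repressor UlmT bound, *dovA* is not transcribed.
So DovA is not produced.
Citrulline is present, so KulC is inactive.
Ni²⁺ is absent, so HaxW is inactive.
Required activator KulC is absent, so *irpD* is not transcribed.
So IrpD is not produced.
Required activator IrpD is absent, so *jovE* is not transcribed.
→ *jovE* is OFF in A.
Condition B:
Ornithine is present, so OxaT is active.
Tagatose is present, so UlmT is inactive.
With repressor OxaT bound, *dovA* is not transcribed.
So DovA is not produced.
Citrulline is present, so KulC is inactive.
Ni²⁺ is absent, so HaxW is inactive.
Required activator KulC is absent, so *irpD* is not transcribed.
So IrpD is not produced.
Required activator IrpD is absent, so *jovE* is not transcribed.
→ *jovE* is OFF in B.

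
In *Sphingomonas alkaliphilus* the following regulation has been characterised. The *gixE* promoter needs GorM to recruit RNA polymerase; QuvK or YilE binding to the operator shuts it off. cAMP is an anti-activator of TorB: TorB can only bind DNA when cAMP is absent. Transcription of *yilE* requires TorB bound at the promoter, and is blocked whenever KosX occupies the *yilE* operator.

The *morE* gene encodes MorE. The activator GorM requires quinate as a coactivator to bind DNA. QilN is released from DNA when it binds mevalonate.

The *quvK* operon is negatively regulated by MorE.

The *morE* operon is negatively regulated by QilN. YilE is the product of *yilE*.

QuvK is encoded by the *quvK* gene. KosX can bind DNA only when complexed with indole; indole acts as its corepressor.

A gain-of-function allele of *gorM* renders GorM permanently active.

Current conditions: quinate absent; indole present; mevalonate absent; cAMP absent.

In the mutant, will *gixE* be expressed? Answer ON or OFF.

OFF

Mevalonate is absent, so QilN is active.
With repressor QilN bound, *morE* is not transcribed.
So MorE is not produced.
With no repressor bound, *quvK* is transcribed.
So QuvK is produced and active.
GorM is constitutively active in this strain.
cAMP is absent, so TorB is active.
Indole is present, so KosX is active.
With repressor KosX bound, *yilE* is not transcribed.
So YilE is not produced.
With repressor QuvK bound, *gixE* is not transcribed.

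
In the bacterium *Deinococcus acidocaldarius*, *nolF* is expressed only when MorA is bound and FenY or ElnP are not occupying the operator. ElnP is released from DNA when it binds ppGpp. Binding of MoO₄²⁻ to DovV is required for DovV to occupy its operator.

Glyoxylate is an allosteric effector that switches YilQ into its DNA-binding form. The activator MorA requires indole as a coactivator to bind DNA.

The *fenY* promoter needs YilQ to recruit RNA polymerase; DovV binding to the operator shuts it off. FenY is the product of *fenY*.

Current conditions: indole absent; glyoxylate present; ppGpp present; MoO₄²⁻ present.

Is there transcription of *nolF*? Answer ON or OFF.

OFF

Indole is absent, so MorA is inactive.
Glyoxylate is present, so YilQ is active.
MoO₄²⁻ is present, so DovV is active.
With repressor DovV bound, *fenY* is not transcribed.
So FenY is not produced.
ppGpp is present, so ElnP is inactive.
Required activator MorA is absent, so *nolF* is not transcribed.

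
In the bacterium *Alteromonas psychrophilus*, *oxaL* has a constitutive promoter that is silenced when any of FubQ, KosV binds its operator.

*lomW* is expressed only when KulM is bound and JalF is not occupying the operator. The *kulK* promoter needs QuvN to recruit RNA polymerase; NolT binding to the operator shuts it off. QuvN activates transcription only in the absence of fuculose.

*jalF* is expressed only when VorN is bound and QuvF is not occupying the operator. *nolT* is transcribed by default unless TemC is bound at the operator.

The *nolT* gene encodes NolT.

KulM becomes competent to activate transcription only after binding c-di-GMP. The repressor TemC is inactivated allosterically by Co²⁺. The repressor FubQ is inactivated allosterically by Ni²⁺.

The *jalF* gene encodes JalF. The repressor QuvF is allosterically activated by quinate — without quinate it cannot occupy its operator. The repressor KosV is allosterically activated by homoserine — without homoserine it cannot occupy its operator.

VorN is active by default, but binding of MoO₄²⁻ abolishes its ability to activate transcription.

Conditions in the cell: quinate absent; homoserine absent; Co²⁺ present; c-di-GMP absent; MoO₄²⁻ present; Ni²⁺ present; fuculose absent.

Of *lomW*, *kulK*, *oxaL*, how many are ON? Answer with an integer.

1

MoO₄²⁻ is present, so VorN is inactive.
Quinate is absent, so QuvF is inactive.
Required activator VorN is absent, so *jalF* is not transcribed.
So JalF is not produced.
c-di-GMP is absent, so KulM is inactive.
Required activator KulM is absent, so *lomW* is not transcribed.
→ *lomW* is OFF.
Fuculose is absent, so QuvN is active.
Co²⁺ is present, so TemC is inactive.
With no repressor bound, *nolT* is transcribed.
So NolT is produced and active.
With repressor NolT bound, *kulK* is not transcribed.
→ *kulK* is OFF.
Ni²⁺ is present, so FubQ is inactive.
Homoserine is absent, so KosV is inactive.
With no repressor bound, *oxaL* is transcribed.
→ *oxaL* is ON.
1 of the 3 genes is transcribed.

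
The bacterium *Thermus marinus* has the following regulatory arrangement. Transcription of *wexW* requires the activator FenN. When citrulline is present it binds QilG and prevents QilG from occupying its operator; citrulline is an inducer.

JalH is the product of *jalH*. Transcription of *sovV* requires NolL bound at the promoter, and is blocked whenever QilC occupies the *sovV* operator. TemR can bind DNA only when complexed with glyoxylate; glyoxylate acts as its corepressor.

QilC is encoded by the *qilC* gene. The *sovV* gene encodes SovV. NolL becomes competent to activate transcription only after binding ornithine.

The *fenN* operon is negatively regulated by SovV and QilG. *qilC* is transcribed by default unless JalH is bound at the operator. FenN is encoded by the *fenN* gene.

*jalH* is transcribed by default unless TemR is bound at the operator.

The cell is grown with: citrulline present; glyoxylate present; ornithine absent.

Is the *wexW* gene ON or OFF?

ON

Glyoxylate is present, so TemR is active.
With repressor TemR bound, *jalH* is not transcribed.
So JalH is not produced.
With no repressor bound, *qilC* is transcribed.
So QilC is produced and active.
Ornithine is absent, so NolL is inactive.
With repressor QilC bound, *sovV* is not transcribed.
So SovV is not produced.
Citrulline is present, so QilG is inactive.
With no repressor bound, *fenN* is transcribed.
So FenN is produced and active.
No repressor is bound and FenN is active, so *wexW* is transcribed.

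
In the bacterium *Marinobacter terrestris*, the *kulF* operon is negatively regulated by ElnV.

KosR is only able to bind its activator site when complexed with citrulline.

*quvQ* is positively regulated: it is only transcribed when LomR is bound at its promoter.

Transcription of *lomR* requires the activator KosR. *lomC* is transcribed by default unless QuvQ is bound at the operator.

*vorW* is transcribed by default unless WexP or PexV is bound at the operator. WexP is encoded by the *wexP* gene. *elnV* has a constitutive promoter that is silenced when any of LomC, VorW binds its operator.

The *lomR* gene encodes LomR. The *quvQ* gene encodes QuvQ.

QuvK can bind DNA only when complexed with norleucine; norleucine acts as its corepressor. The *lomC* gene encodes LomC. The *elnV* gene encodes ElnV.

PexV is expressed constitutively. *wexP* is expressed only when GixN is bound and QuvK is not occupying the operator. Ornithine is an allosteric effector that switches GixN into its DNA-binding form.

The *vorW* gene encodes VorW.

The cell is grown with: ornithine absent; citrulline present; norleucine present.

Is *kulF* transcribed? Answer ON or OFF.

Citrulline is present, so KosR is active.
No repressor is bound and KosR is active, so *lomR* is transcribed.
So LomR is produced and active.
No repressor is bound and LomR is active, so *quvQ* is transcribed.
So QuvQ is produced and active.
With repressor QuvQ bound, *lomC* is not transcribed.
So LomC is not produced.
Ornithine is absent, so GixN is inactive.
Norleucine is present, so QuvK is active.
With repressor QuvK bound, *wexP* is not transcribed.
So WexP is not produced.
PexV is produced constitutively and is active.
With repressor PexV bound, *vorW* is not transcribed.
So VorW is not produced.
With no repressor bound, *elnV* is transcribed.
So ElnV is produced and active.
With repressor ElnV bound, *kulF* is not transcribed.

OFF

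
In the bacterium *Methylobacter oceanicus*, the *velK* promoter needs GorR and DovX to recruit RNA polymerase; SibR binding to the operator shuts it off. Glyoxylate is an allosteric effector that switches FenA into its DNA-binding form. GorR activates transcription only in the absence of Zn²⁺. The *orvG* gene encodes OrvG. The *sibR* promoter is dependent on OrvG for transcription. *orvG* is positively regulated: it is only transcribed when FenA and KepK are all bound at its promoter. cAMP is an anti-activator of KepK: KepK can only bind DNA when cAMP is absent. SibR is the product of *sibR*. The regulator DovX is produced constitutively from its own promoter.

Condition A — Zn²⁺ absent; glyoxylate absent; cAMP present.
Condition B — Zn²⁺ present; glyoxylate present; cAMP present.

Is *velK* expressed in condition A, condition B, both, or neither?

A only

Condition A:
Zn²⁺ is absent, so GorR is active.
DovX is produced constitutively and is active.
Glyoxylate is absent, so FenA is inactive.
cAMP is present, so KepK is inactive.
Required activator FenA is absent, so *orvG* is not transcribed.
So OrvG is not produced.
Required activator OrvG is absent, so *sibR* is not transcribed.
So SibR is not produced.
No repressor is bound and GorR and DovX are active, so *velK* is transcribed.
→ *velK* is ON in A.
Condition B:
Zn²⁺ is present, so GorR is inactive.
DovX is produced constitutively and is active.
Glyoxylate is present, so FenA is active.
cAMP is present, so KepK is inactive.
Required activator KepK is absent, so *orvG* is not transcribed.
So OrvG is not produced.
Required activator OrvG is absent, so *sibR* is not transcribed.
So SibR is not produced.
Required activator GorR is absent, so *velK* is not transcribed.
→ *velK* is OFF in B.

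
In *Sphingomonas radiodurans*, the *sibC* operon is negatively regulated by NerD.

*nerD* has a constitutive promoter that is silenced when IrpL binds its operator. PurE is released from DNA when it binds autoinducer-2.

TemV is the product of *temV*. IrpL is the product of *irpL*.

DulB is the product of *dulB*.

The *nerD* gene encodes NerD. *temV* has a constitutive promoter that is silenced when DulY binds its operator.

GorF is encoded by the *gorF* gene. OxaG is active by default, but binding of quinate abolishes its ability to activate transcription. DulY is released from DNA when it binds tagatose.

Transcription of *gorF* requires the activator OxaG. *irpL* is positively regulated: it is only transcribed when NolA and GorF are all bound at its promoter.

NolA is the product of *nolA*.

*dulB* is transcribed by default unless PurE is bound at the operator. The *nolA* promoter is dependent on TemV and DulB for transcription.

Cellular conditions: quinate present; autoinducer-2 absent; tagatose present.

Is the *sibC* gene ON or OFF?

Tagatose is present, so DulY is inactive.
With no repressor bound, *temV* is transcribed.
So TemV is produced and active.
Autoinducer-2 is absent, so PurE is active.
With repressor PurE bound, *dulB* is not transcribed.
So DulB is not produced.
Required activator DulB is absent, so *nolA* is not transcribed.
So NolA is not produced.
Quinate is present, so OxaG is inactive.
Required activator OxaG is absent, so *gorF* is not transcribed.
So GorF is not produced.
Required activator NolA is absent, so *irpL* is not transcribed.
So IrpL is not produced.
With no repressor bound, *nerD* is transcribed.
So NerD is produced and active.
With repressor NerD bound, *sibC* is not transcribed.

OFF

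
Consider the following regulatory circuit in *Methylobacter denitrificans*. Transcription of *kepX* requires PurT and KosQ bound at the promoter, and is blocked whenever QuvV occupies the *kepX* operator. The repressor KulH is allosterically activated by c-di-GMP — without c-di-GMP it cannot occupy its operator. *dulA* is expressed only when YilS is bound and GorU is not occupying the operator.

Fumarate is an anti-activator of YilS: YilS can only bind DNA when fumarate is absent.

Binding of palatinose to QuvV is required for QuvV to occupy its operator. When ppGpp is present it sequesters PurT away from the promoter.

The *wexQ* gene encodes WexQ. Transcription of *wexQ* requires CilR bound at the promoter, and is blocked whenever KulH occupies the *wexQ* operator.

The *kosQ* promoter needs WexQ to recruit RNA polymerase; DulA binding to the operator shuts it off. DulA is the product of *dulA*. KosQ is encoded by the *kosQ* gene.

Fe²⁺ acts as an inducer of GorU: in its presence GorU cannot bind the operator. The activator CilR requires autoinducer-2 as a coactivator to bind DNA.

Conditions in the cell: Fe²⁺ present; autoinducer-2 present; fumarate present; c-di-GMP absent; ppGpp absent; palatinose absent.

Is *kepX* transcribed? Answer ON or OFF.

ppGpp is absent, so PurT is active.
Palatinose is absent, so QuvV is inactive.
c-di-GMP is absent, so KulH is inactive.
Autoinducer-2 is present, so CilR is active.
No repressor is bound and CilR is active, so *wexQ* is transcribed.
So WexQ is produced and active.
Fumarate is present, so YilS is inactive.
Fe²⁺ is present, so GorU is inactive.
Required activator YilS is absent, so *dulA* is not transcribed.
So DulA is not produced.
No repressor is bound and WexQ is active, so *kosQ* is transcribed.
So KosQ is produced and active.
No repressor is bound and PurT and KosQ are active, so *kepX* is transcribed.

ON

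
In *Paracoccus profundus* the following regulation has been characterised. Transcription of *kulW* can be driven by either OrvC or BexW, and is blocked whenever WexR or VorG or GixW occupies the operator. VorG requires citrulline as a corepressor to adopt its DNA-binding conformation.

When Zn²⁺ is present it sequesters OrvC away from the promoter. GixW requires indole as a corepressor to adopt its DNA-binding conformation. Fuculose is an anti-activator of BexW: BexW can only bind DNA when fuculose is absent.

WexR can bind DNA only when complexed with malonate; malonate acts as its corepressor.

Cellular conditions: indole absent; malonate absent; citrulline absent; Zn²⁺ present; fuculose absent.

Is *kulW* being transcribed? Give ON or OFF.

Malonate is absent, so WexR is inactive.
Citrulline is absent, so VorG is inactive.
Zn²⁺ is present, so OrvC is inactive.
Indole is absent, so GixW is inactive.
Fuculose is absent, so BexW is active.
Activator BexW is present, so *kulW* is transcribed.

ON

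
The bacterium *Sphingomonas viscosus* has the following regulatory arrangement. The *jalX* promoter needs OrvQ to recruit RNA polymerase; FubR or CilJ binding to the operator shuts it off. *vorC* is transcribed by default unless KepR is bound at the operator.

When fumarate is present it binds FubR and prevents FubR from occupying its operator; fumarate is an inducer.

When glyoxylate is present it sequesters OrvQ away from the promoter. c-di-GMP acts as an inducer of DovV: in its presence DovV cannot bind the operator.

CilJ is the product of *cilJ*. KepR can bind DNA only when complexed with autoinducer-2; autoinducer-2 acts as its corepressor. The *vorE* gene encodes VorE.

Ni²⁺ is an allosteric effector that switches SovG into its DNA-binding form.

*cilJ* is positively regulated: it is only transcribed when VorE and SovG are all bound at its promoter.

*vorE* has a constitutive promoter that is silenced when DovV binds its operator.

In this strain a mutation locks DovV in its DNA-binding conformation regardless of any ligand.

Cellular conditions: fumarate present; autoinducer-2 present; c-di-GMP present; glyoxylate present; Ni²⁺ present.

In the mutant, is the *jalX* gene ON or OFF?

OFF

Fumarate is present, so FubR is inactive.
DovV is constitutively active in this strain.
With repressor DovV bound, *vorE* is not transcribed.
So VorE is not produced.
Ni²⁺ is present, so SovG is active.
Required activator VorE is absent, so *cilJ* is not transcribed.
So CilJ is not produced.
Glyoxylate is present, so OrvQ is inactive.
Required activator OrvQ is absent, so *jalX* is not transcribed.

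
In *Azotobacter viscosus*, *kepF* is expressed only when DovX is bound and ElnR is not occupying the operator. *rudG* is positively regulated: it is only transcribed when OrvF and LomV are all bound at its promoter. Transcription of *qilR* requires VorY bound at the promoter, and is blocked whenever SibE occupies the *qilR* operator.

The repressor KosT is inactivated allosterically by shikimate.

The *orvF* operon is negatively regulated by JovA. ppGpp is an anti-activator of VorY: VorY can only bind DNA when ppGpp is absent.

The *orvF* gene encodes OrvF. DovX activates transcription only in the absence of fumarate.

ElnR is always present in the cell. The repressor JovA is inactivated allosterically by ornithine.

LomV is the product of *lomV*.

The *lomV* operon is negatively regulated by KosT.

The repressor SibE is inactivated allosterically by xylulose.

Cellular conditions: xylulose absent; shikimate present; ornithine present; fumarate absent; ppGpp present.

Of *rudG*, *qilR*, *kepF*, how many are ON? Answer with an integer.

1

Ornithine is present, so JovA is inactive.
With no repressor bound, *orvF* is transcribed.
So OrvF is produced and active.
Shikimate is present, so KosT is inactive.
With no repressor bound, *lomV* is transcribed.
So LomV is produced and active.
No repressor is bound and OrvF and LomV are active, so *rudG* is transcribed.
→ *rudG* is ON.
ppGpp is present, so VorY is inactive.
Xylulose is absent, so SibE is active.
With repressor SibE bound, *qilR* is not transcribed.
→ *qilR* is OFF.
ElnR is produced constitutively and is active.
Fumarate is absent, so DovX is active.
With repressor ElnR bound, *kepF* is not transcribed.
→ *kepF* is OFF.
1 of the 3 genes is transcribed.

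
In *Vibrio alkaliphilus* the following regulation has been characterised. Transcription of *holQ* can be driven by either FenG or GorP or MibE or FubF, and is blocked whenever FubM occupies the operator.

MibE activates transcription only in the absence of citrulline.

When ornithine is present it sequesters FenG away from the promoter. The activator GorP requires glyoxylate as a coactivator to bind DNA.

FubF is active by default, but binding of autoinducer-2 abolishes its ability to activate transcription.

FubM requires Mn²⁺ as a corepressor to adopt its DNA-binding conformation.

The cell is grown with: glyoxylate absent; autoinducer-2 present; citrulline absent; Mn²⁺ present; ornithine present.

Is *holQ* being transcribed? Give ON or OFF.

Ornithine is present, so FenG is inactive.
Glyoxylate is absent, so GorP is inactive.
Mn²⁺ is present, so FubM is active.
Citrulline is absent, so MibE is active.
Autoinducer-2 is present, so FubF is inactive.
With repressor FubM bound, *holQ* is not transcribed.

OFF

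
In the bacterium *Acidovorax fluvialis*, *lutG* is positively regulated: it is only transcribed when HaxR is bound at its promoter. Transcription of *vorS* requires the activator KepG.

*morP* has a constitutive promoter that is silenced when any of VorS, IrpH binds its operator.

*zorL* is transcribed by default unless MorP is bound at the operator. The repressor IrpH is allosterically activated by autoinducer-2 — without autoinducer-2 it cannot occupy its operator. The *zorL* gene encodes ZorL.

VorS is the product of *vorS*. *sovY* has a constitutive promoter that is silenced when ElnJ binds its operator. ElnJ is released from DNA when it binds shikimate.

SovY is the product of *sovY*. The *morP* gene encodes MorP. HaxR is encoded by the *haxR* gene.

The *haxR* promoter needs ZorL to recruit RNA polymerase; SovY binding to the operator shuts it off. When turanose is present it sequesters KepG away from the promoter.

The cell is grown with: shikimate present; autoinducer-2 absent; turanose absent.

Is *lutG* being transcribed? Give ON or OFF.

OFF

Turanose is absent, so KepG is active.
No repressor is bound and KepG is active, so *vorS* is transcribed.
So VorS is produced and active.
Autoinducer-2 is absent, so IrpH is inactive.
With repressor VorS bound, *morP* is not transcribed.
So MorP is not produced.
With no repressor bound, *zorL* is transcribed.
So ZorL is produced and active.
Shikimate is present, so ElnJ is inactive.
With no repressor bound, *sovY* is transcribed.
So SovY is produced and active.
With repressor SovY bound, *haxR* is not transcribed.
So HaxR is not produced.
Required activator HaxR is absent, so *lutG* is not transcribed.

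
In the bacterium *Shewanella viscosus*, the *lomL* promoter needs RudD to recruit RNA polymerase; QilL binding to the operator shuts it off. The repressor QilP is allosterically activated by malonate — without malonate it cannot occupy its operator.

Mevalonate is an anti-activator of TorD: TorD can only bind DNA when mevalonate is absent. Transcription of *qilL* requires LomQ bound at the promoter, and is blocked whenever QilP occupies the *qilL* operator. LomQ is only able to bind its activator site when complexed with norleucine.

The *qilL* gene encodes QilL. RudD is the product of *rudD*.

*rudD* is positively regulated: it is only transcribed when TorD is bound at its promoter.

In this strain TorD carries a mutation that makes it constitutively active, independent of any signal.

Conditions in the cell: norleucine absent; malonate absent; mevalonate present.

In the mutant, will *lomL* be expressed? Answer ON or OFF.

ON

TorD is constitutively active in this strain.
No repressor is bound and TorD is active, so *rudD* is transcribed.
So RudD is produced and active.
Malonate is absent, so QilP is inactive.
Norleucine is absent, so LomQ is inactive.
Required activator LomQ is absent, so *qilL* is not transcribed.
So QilL is not produced.
No repressor is bound and RudD is active, so *lomL* is transcribed.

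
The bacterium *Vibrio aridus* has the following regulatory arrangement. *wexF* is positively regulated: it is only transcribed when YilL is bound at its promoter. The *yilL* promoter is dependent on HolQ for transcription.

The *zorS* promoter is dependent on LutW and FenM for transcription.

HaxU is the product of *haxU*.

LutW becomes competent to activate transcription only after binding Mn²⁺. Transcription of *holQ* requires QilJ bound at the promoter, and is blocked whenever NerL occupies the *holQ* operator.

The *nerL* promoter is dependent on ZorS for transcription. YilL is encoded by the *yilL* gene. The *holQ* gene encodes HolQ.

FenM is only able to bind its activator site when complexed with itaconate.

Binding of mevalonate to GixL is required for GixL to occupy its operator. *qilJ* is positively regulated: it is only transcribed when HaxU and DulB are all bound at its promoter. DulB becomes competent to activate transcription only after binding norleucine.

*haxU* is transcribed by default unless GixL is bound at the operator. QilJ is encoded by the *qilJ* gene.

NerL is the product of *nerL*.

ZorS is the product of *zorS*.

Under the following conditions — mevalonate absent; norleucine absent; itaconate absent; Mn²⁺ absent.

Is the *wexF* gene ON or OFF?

Mevalonate is absent, so GixL is inactive.
With no repressor bound, *haxU* is transcribed.
So HaxU is produced and active.
Norleucine is absent, so DulB is inactive.
Required activator DulB is absent, so *qilJ* is not transcribed.
So QilJ is not produced.
Mn²⁺ is absent, so LutW is inactive.
Itaconate is absent, so FenM is inactive.
Required activator LutW is absent, so *zorS* is not transcribed.
So ZorS is not produced.
Required activator ZorS is absent, so *nerL* is not transcribed.
So NerL is not produced.
Required activator QilJ is absent, so *holQ* is not transcribed.
So HolQ is not produced.
Required activator HolQ is absent, so *yilL* is not transcribed.
So YilL is not produced.
Required activator YilL is absent, so *wexF* is not transcribed.

OFF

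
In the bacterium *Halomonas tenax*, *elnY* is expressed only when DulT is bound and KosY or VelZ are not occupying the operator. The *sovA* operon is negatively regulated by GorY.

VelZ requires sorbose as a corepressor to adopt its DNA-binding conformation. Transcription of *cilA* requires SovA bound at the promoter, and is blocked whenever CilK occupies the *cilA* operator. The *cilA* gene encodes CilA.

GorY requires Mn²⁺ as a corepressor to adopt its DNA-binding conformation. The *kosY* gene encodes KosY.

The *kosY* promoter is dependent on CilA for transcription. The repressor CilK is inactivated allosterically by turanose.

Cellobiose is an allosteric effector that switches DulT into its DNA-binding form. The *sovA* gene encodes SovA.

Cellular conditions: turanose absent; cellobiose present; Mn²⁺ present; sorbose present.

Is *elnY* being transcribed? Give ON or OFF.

OFF

Cellobiose is present, so DulT is active.
Mn²⁺ is present, so GorY is active.
With repressor GorY bound, *sovA* is not transcribed.
So SovA is not produced.
Turanose is absent, so CilK is active.
With repressor CilK bound, *cilA* is not transcribed.
So CilA is not produced.
Required activator CilA is absent, so *kosY* is not transcribed.
So KosY is not produced.
Sorbose is present, so VelZ is active.
With repressor VelZ bound, *elnY* is not transcribed.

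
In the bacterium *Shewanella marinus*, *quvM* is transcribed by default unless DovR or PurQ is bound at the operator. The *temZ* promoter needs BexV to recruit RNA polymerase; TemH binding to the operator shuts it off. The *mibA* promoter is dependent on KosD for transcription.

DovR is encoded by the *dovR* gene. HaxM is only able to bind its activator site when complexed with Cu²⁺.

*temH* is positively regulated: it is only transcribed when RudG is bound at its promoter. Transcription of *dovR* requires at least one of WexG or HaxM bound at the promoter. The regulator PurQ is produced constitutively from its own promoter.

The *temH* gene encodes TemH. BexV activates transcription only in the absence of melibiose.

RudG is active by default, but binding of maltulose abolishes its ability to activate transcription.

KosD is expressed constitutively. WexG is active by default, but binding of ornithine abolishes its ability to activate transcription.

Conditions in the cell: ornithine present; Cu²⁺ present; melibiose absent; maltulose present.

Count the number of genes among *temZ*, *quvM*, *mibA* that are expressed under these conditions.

2

Maltulose is present, so RudG is inactive.
Required activator RudG is absent, so *temH* is not transcribed.
So TemH is not produced.
Melibiose is absent, so BexV is active.
No repressor is bound and BexV is active, so *temZ* is transcribed.
→ *temZ* is ON.
Ornithine is present, so WexG is inactive.
Cu²⁺ is present, so HaxM is active.
Activator HaxM is present, so *dovR* is transcribed.
So DovR is produced and active.
PurQ is produced constitutively and is active.
With repressor DovR bound, *quvM* is not transcribed.
→ *quvM* is OFF.
KosD is produced constitutively and is active.
No repressor is bound and KosD is active, so *mibA* is transcribed.
→ *mibA* is ON.
2 of the 3 genes are transcribed.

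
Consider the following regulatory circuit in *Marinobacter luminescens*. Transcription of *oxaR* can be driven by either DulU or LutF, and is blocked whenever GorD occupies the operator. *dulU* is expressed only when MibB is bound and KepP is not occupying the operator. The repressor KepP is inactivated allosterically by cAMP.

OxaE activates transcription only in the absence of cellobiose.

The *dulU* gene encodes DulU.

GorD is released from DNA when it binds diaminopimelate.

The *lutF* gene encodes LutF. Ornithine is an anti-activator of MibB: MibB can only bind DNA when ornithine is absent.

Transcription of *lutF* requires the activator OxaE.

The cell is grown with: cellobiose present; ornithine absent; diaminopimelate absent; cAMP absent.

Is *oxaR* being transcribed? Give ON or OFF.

OFF

Ornithine is absent, so MibB is active.
cAMP is absent, so KepP is active.
With repressor KepP bound, *dulU* is not transcribed.
So DulU is not produced.
Diaminopimelate is absent, so GorD is active.
Cellobiose is present, so OxaE is inactive.
Required activator OxaE is absent, so *lutF* is not transcribed.
So LutF is not produced.
With repressor GorD bound, *oxaR* is not transcribed.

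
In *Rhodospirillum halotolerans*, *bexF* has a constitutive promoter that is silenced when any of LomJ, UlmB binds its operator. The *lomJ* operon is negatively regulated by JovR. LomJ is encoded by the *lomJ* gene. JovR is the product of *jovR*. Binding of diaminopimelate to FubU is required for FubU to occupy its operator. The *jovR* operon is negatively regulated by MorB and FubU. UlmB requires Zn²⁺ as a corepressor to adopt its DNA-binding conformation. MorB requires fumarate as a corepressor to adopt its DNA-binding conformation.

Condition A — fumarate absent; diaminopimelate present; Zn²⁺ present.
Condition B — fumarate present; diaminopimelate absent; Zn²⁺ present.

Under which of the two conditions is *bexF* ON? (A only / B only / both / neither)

neither

Condition A:
Fumarate is absent, so MorB is inactive.
Diaminopimelate is present, so FubU is active.
With repressor FubU bound, *jovR* is not transcribed.
So JovR is not produced.
With no repressor bound, *lomJ* is transcribed.
So LomJ is produced and active.
Zn²⁺ is present, so UlmB is active.
With repressor LomJ bound, *bexF* is not transcribed.
→ *bexF* is OFF in A.
Condition B:
Fumarate is present, so MorB is active.
Diaminopimelate is absent, so FubU is inactive.
With repressor MorB bound, *jovR* is not transcribed.
So JovR is not produced.
With no repressor bound, *lomJ* is transcribed.
So LomJ is produced and active.
Zn²⁺ is present, so UlmB is active.
With repressor LomJ bound, *bexF* is not transcribed.
→ *bexF* is OFF in B.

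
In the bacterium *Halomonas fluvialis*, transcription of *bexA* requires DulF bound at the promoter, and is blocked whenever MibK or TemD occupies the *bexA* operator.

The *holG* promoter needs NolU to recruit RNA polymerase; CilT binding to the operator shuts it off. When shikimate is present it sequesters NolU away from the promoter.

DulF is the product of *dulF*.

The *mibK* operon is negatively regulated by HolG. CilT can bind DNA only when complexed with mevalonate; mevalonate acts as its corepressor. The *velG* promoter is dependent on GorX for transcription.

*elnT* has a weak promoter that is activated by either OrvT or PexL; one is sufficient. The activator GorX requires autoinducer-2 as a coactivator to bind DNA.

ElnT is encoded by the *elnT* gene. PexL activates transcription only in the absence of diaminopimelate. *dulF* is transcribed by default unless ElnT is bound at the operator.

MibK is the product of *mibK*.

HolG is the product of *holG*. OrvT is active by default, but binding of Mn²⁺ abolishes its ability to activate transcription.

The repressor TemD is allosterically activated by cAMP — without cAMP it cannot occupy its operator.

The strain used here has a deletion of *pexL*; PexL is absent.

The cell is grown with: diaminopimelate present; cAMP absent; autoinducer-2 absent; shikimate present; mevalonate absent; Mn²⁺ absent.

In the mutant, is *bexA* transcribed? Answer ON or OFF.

OFF

Shikimate is present, so NolU is inactive.
Mevalonate is absent, so CilT is inactive.
Required activator NolU is absent, so *holG* is not transcribed.
So HolG is not produced.
With no repressor bound, *mibK* is transcribed.
So MibK is produced and active.
Mn²⁺ is absent, so OrvT is active.
PexL is non-functional in this strain, so it has no effect.
Activator OrvT is present, so *elnT* is transcribed.
So ElnT is produced and active.
With repressor ElnT bound, *dulF* is not transcribed.
So DulF is not produced.
cAMP is absent, so TemD is inactive.
With repressor MibK bound, *bexA* is not transcribed.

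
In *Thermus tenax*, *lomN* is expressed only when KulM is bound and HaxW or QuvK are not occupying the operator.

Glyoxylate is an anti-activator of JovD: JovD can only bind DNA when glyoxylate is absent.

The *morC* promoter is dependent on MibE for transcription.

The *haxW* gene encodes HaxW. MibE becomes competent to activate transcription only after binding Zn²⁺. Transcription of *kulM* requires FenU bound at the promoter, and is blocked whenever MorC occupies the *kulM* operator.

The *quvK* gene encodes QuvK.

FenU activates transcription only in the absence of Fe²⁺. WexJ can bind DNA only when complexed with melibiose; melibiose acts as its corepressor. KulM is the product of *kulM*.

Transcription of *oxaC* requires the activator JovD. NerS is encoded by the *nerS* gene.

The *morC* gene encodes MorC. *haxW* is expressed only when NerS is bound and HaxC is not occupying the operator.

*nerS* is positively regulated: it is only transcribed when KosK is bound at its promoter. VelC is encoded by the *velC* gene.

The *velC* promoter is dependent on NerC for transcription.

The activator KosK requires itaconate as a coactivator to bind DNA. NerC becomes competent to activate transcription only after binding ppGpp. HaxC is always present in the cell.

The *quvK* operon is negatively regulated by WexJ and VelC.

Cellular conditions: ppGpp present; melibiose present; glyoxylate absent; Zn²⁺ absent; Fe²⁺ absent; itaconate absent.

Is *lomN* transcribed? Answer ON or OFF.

ON

HaxC is produced constitutively and is active.
Itaconate is absent, so KosK is inactive.
Required activator KosK is absent, so *nerS* is not transcribed.
So NerS is not produced.
With repressor HaxC bound, *haxW* is not transcribed.
So HaxW is not produced.
Zn²⁺ is absent, so MibE is inactive.
Required activator MibE is absent, so *morC* is not transcribed.
So MorC is not produced.
Fe²⁺ is absent, so FenU is active.
No repressor is bound and FenU is active, so *kulM* is transcribed.
So KulM is produced and active.
Melibiose is present, so WexJ is active.
ppGpp is present, so NerC is active.
No repressor is bound and NerC is active, so *velC* is transcribed.
So VelC is produced and active.
With repressor WexJ bound, *quvK* is not transcribed.
So QuvK is not produced.
No repressor is bound and KulM is active, so *lomN* is transcribed.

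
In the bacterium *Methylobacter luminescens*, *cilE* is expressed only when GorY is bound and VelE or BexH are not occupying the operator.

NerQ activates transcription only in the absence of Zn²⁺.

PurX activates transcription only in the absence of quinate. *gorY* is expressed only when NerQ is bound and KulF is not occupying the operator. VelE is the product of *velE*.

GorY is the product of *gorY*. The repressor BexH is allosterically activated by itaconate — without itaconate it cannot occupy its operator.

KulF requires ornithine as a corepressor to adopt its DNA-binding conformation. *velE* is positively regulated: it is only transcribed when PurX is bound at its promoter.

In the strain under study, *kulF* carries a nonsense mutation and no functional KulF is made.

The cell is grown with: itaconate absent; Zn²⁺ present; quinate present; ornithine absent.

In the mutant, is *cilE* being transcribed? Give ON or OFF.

Quinate is present, so PurX is inactive.
Required activator PurX is absent, so *velE* is not transcribed.
So VelE is not produced.
Itaconate is absent, so BexH is inactive.
Zn²⁺ is present, so NerQ is inactive.
KulF is non-functional in this strain, so it has no effect.
Required activator NerQ is absent, so *gorY* is not transcribed.
So GorY is not produced.
Required activator GorY is absent, so *cilE* is not transcribed.

OFF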